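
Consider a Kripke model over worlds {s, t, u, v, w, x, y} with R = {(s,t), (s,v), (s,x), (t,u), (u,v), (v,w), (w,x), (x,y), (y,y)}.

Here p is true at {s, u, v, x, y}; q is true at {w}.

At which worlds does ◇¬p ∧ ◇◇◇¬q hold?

s: ◇¬p is T, ◇◇◇¬q is T. ✓
t: ◇¬p is F, ◇◇◇¬q is F. ✗
u: ◇¬p is F, ◇◇◇¬q is T. ✗
v: ◇¬p is T, ◇◇◇¬q is T. ✓
w: ◇¬p is F, ◇◇◇¬q is T. ✗
x: ◇¬p is F, ◇◇◇¬q is T. ✗
y: ◇¬p is F, ◇◇◇¬q is T. ✗

{s, v}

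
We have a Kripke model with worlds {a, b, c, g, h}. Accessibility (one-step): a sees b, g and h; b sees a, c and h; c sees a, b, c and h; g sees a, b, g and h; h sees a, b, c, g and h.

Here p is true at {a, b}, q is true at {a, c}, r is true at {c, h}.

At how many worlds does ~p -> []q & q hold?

a: ~p is F, []q & q is F. ✓
b: ~p is F, []q & q is F. ✓
c: ~p is T, []q & q is F. ✗
g: ~p is T, []q & q is F. ✗
h: ~p is T, []q & q is F. ✗
Satisfying worlds: {a, b}.

2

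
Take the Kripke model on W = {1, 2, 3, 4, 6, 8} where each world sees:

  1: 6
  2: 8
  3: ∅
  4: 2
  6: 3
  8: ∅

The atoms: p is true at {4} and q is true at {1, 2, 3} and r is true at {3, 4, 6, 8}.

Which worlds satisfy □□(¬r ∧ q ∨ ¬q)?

1: successors {6}; □(¬r ∧ q ∨ ¬q) there: 6:F. ✗
2: successors {8}; □(¬r ∧ q ∨ ¬q) there: 8:T. ✓
3: no successors, so □□(¬r ∧ q ∨ ¬q) holds vacuously. ✓
4: successors {2}; □(¬r ∧ q ∨ ¬q) there: 2:T. ✓
6: successors {3}; □(¬r ∧ q ∨ ¬q) there: 3:T. ✓
8: no successors, so □□(¬r ∧ q ∨ ¬q) holds vacuously. ✓

{2, 3, 4, 6, 8}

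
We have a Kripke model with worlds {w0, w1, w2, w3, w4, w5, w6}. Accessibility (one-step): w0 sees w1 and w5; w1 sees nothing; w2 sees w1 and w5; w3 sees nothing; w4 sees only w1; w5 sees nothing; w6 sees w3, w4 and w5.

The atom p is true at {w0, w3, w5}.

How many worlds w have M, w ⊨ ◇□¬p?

4

w0: successors {w1, w5}; □¬p there: w1:T, w5:T. ✓
w1: no successors, so ◇□¬p fails. ✗
w2: successors {w1, w5}; □¬p there: w1:T, w5:T. ✓
w3: no successors, so ◇□¬p fails. ✗
w4: successors {w1}; □¬p there: w1:T. ✓
w5: no successors, so ◇□¬p fails. ✗
w6: successors {w3, w4, w5}; □¬p there: w3:T, w4:T, w5:T. ✓
Satisfying worlds: {w0, w2, w4, w6}.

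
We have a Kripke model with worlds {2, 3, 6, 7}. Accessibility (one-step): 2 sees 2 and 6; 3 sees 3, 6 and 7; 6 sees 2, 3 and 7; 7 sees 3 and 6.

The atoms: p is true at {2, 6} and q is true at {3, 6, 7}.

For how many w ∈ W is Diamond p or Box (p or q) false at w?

0

2: Diamond p is T, Box (p or q) is T. ✓
3: Diamond p is T, Box (p or q) is T. ✓
6: Diamond p is T, Box (p or q) is T. ✓
7: Diamond p is T, Box (p or q) is T. ✓
Satisfying worlds: {2, 3, 6, 7}.
So Diamond p or Box (p or q) fails at the other 0 worlds.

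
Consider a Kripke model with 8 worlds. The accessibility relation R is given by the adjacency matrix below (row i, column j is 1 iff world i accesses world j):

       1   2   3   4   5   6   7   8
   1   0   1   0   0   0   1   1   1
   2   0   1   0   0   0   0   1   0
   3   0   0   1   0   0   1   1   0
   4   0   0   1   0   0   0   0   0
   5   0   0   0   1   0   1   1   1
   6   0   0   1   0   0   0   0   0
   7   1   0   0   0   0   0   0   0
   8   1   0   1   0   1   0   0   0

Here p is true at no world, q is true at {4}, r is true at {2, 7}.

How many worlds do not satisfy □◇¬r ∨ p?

2

1: □◇¬r is F, p is F. ✗
2: □◇¬r is F, p is F. ✗
3: □◇¬r is T, p is F. ✓
4: □◇¬r is T, p is F. ✓
5: □◇¬r is T, p is F. ✓
6: □◇¬r is T, p is F. ✓
7: □◇¬r is T, p is F. ✓
8: □◇¬r is T, p is F. ✓
Satisfying worlds: {3, 4, 5, 6, 7, 8}.
So □◇¬r ∨ p fails at the other 2 worlds.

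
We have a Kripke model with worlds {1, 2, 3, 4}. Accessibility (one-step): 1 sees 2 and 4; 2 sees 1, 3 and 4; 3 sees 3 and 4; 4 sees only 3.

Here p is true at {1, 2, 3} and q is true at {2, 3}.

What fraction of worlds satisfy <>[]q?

1: successors {2, 4}; []q there: 2:F, 4:T. ✓
2: successors {1, 3, 4}; []q there: 1:F, 3:F, 4:T. ✓
3: successors {3, 4}; []q there: 3:F, 4:T. ✓
4: successors {3}; []q there: 3:F. ✗
That's 3 of 4 worlds, so 3/4.

3/4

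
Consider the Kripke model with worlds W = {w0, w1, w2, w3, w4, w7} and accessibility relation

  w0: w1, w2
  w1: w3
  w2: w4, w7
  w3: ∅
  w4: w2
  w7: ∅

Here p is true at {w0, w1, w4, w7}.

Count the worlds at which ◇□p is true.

w0: successors {w1, w2}; □p there: w1:F, w2:T. ✓
w1: successors {w3}; □p there: w3:T. ✓
w2: successors {w4, w7}; □p there: w4:F, w7:T. ✓
w3: no successors, so ◇□p fails. ✗
w4: successors {w2}; □p there: w2:T. ✓
w7: no successors, so ◇□p fails. ✗
Satisfying worlds: {w0, w1, w2, w4}.

4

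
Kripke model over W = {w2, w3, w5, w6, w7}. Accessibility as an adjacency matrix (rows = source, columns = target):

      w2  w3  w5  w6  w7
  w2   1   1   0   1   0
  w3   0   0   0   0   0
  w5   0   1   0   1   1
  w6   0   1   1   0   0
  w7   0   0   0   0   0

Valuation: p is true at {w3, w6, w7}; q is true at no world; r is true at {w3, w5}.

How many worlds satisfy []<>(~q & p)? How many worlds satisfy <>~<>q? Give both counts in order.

2 and 3

For []<>(~q & p):
w2: successors {w2, w3, w6}; <>(~q & p) there: w2:T, w3:F, w6:T. ✗
w3: no successors, so []<>(~q & p) holds vacuously. ✓
w5: successors {w3, w6, w7}; <>(~q & p) there: w3:F, w6:T, w7:F. ✗
w6: successors {w3, w5}; <>(~q & p) there: w3:F, w5:T. ✗
w7: no successors, so []<>(~q & p) holds vacuously. ✓
— 2 worlds.
For <>~<>q:
w2: successors {w2, w3, w6}; ~<>q there: w2:T, w3:T, w6:T. ✓
w3: no successors, so <>~<>q fails. ✗
w5: successors {w3, w6, w7}; ~<>q there: w3:T, w6:T, w7:T. ✓
w6: successors {w3, w5}; ~<>q there: w3:T, w5:T. ✓
w7: no successors, so <>~<>q fails. ✗
— 3 worlds.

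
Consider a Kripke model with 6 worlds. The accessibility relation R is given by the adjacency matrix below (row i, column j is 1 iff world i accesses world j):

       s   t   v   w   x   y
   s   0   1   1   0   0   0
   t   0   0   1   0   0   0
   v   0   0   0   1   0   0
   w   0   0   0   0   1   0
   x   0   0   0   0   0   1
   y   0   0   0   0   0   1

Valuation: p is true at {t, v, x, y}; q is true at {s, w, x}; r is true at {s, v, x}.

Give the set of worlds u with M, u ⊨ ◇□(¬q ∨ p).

{s, v, w, x, y}

s: successors {t, v}; □(¬q ∨ p) there: t:T, v:F. ✓
t: successors {v}; □(¬q ∨ p) there: v:F. ✗
v: successors {w}; □(¬q ∨ p) there: w:T. ✓
w: successors {x}; □(¬q ∨ p) there: x:T. ✓
x: successors {y}; □(¬q ∨ p) there: y:T. ✓
y: successors {y}; □(¬q ∨ p) there: y:T. ✓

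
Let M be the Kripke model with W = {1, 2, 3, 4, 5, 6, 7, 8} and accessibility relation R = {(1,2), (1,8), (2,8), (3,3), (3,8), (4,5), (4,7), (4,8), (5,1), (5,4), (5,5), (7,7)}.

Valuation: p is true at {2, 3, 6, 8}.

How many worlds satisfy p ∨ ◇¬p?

1: p is F, ◇¬p is F. ✗
2: p is T, ◇¬p is F. ✓
3: p is T, ◇¬p is F. ✓
4: p is F, ◇¬p is T. ✓
5: p is F, ◇¬p is T. ✓
6: p is T, ◇¬p is F. ✓
7: p is F, ◇¬p is T. ✓
8: p is T, ◇¬p is F. ✓
Satisfying worlds: {2, 3, 4, 5, 6, 7, 8}.

7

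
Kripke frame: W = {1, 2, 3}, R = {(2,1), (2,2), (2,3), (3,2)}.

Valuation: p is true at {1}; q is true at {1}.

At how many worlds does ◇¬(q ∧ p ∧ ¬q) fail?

1

1: no successors, so ◇¬(q ∧ p ∧ ¬q) fails. ✗
2: successors {1, 2, 3}; ¬(q ∧ p ∧ ¬q) there: 1:T, 2:T, 3:T. ✓
3: successors {2}; ¬(q ∧ p ∧ ¬q) there: 2:T. ✓
Satisfying worlds: {2, 3}.
So ◇¬(q ∧ p ∧ ¬q) fails at the other 1 world.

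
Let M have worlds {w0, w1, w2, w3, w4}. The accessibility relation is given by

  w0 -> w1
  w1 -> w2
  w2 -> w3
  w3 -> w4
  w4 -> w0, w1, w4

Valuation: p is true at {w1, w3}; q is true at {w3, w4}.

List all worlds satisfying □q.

{w2, w3}

w0: successors {w1}; q there: w1:F. ✗
w1: successors {w2}; q there: w2:F. ✗
w2: successors {w3}; q there: w3:T. ✓
w3: successors {w4}; q there: w4:T. ✓
w4: successors {w0, w1, w4}; q there: w0:F, w1:F, w4:T. ✗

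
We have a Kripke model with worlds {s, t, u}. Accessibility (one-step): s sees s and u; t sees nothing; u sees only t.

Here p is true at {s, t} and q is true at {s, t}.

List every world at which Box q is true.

s: successors {s, u}; q there: s:T, u:F. ✗
t: no successors, so Box q holds vacuously. ✓
u: successors {t}; q there: t:T. ✓

{t, u}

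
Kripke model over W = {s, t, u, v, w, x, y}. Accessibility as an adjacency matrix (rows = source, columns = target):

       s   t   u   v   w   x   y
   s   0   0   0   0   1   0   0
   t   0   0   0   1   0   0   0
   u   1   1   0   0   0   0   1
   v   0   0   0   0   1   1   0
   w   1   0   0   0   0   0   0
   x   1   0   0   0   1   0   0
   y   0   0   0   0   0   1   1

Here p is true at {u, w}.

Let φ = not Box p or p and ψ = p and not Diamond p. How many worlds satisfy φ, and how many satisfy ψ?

For not Box p or p:
s: not Box p is F, p is F. ✗
t: not Box p is T, p is F. ✓
u: not Box p is T, p is T. ✓
v: not Box p is T, p is F. ✓
w: not Box p is T, p is T. ✓
x: not Box p is T, p is F. ✓
y: not Box p is T, p is F. ✓
— 6 worlds.
For p and not Diamond p:
s: p is F, not Diamond p is F. ✗
t: p is F, not Diamond p is T. ✗
u: p is T, not Diamond p is T. ✓
v: p is F, not Diamond p is F. ✗
w: p is T, not Diamond p is T. ✓
x: p is F, not Diamond p is F. ✗
y: p is F, not Diamond p is T. ✗
— 2 worlds.

6 and 2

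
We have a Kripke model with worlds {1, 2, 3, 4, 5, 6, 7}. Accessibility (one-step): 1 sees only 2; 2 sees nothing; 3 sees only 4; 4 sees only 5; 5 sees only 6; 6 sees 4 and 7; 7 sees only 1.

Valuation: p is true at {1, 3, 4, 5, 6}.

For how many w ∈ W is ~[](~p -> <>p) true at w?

1: [](~p -> <>p) is F. ✓
2: [](~p -> <>p) is T. ✗
3: [](~p -> <>p) is T. ✗
4: [](~p -> <>p) is T. ✗
5: [](~p -> <>p) is T. ✗
6: [](~p -> <>p) is T. ✗
7: [](~p -> <>p) is T. ✗
Satisfying worlds: {1}.

1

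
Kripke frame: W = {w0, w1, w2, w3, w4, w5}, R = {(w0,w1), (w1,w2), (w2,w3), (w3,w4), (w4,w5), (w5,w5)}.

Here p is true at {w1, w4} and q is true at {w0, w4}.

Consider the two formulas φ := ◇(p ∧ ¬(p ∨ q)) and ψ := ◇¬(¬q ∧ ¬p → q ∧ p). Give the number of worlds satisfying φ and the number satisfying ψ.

0 and 4

For ◇(p ∧ ¬(p ∨ q)):
w0: successors {w1}; p ∧ ¬(p ∨ q) there: w1:F. ✗
w1: successors {w2}; p ∧ ¬(p ∨ q) there: w2:F. ✗
w2: successors {w3}; p ∧ ¬(p ∨ q) there: w3:F. ✗
w3: successors {w4}; p ∧ ¬(p ∨ q) there: w4:F. ✗
w4: successors {w5}; p ∧ ¬(p ∨ q) there: w5:F. ✗
w5: successors {w5}; p ∧ ¬(p ∨ q) there: w5:F. ✗
— 0 worlds.
For ◇¬(¬q ∧ ¬p → q ∧ p):
w0: successors {w1}; ¬(¬q ∧ ¬p → q ∧ p) there: w1:F. ✗
w1: successors {w2}; ¬(¬q ∧ ¬p → q ∧ p) there: w2:T. ✓
w2: successors {w3}; ¬(¬q ∧ ¬p → q ∧ p) there: w3:T. ✓
w3: successors {w4}; ¬(¬q ∧ ¬p → q ∧ p) there: w4:F. ✗
w4: successors {w5}; ¬(¬q ∧ ¬p → q ∧ p) there: w5:T. ✓
w5: successors {w5}; ¬(¬q ∧ ¬p → q ∧ p) there: w5:T. ✓
— 4 worlds.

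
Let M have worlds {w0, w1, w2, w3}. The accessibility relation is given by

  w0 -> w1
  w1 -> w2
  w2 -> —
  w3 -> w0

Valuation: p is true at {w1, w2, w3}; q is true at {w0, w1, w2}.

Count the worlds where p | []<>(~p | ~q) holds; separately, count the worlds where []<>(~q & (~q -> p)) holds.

3 and 1

For p | []<>(~p | ~q):
w0: p is F, []<>(~p | ~q) is F. ✗
w1: p is T, []<>(~p | ~q) is F. ✓
w2: p is T, []<>(~p | ~q) is T. ✓
w3: p is T, []<>(~p | ~q) is F. ✓
— 3 worlds.
For []<>(~q & (~q -> p)):
w0: successors {w1}; <>(~q & (~q -> p)) there: w1:F. ✗
w1: successors {w2}; <>(~q & (~q -> p)) there: w2:F. ✗
w2: no successors, so []<>(~q & (~q -> p)) holds vacuously. ✓
w3: successors {w0}; <>(~q & (~q -> p)) there: w0:F. ✗
— 1 world.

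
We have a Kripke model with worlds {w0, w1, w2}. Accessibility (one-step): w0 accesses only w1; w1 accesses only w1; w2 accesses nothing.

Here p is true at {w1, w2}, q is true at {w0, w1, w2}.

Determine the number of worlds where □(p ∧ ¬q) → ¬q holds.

w0: □(p ∧ ¬q) is F, ¬q is F. ✓
w1: □(p ∧ ¬q) is F, ¬q is F. ✓
w2: □(p ∧ ¬q) is T, ¬q is F. ✗
Satisfying worlds: {w0, w1}.

2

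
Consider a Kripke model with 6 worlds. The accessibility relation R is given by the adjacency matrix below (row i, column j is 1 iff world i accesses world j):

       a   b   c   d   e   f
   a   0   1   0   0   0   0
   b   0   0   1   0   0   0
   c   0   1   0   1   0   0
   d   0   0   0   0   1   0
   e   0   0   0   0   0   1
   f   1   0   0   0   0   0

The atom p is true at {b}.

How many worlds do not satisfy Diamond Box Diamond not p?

a: successors {b}; Box Diamond not p there: b:T. ✓
b: successors {c}; Box Diamond not p there: c:T. ✓
c: successors {b, d}; Box Diamond not p there: b:T, d:T. ✓
d: successors {e}; Box Diamond not p there: e:T. ✓
e: successors {f}; Box Diamond not p there: f:F. ✗
f: successors {a}; Box Diamond not p there: a:T. ✓
Satisfying worlds: {a, b, c, d, f}.
So Diamond Box Diamond not p fails at the other 1 world.

1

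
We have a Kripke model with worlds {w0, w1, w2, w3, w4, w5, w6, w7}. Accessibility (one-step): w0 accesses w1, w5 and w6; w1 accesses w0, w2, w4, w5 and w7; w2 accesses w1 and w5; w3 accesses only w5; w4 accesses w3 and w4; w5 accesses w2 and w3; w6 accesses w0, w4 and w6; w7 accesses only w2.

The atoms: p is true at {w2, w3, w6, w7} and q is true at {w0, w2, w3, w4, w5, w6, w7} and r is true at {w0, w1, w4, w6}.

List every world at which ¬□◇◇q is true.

∅

w0: □◇◇q is T. ✗
w1: □◇◇q is T. ✗
w2: □◇◇q is T. ✗
w3: □◇◇q is T. ✗
w4: □◇◇q is T. ✗
w5: □◇◇q is T. ✗
w6: □◇◇q is T. ✗
w7: □◇◇q is T. ✗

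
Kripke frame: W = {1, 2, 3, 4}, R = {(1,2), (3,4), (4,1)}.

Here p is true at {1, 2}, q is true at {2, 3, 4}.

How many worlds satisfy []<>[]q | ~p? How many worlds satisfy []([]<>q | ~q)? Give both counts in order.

For []<>[]q | ~p:
1: []<>[]q is F, ~p is F. ✗
2: []<>[]q is T, ~p is F. ✓
3: []<>[]q is T, ~p is T. ✓
4: []<>[]q is T, ~p is T. ✓
— 3 worlds.
For []([]<>q | ~q):
1: successors {2}; []<>q | ~q there: 2:T. ✓
2: no successors, so []([]<>q | ~q) holds vacuously. ✓
3: successors {4}; []<>q | ~q there: 4:T. ✓
4: successors {1}; []<>q | ~q there: 1:T. ✓
— 4 worlds.

3 and 4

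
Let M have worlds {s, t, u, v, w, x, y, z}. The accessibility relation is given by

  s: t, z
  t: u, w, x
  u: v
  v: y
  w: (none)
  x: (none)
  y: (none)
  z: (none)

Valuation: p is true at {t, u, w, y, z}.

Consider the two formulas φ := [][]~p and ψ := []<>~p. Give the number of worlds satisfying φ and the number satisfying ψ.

For [][]~p:
s: successors {t, z}; []~p there: t:F, z:T. ✗
t: successors {u, w, x}; []~p there: u:T, w:T, x:T. ✓
u: successors {v}; []~p there: v:F. ✗
v: successors {y}; []~p there: y:T. ✓
w: no successors, so [][]~p holds vacuously. ✓
x: no successors, so [][]~p holds vacuously. ✓
y: no successors, so [][]~p holds vacuously. ✓
z: no successors, so [][]~p holds vacuously. ✓
— 6 worlds.
For []<>~p:
s: successors {t, z}; <>~p there: t:T, z:F. ✗
t: successors {u, w, x}; <>~p there: u:T, w:F, x:F. ✗
u: successors {v}; <>~p there: v:F. ✗
v: successors {y}; <>~p there: y:F. ✗
w: no successors, so []<>~p holds vacuously. ✓
x: no successors, so []<>~p holds vacuously. ✓
y: no successors, so []<>~p holds vacuously. ✓
z: no successors, so []<>~p holds vacuously. ✓
— 4 worlds.

6 and 4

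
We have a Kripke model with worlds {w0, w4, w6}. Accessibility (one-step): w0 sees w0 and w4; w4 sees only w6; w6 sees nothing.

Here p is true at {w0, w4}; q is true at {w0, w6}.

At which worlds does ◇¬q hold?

{w0}

w0: successors {w0, w4}; ¬q there: w0:F, w4:T. ✓
w4: successors {w6}; ¬q there: w6:F. ✗
w6: no successors, so ◇¬q fails. ✗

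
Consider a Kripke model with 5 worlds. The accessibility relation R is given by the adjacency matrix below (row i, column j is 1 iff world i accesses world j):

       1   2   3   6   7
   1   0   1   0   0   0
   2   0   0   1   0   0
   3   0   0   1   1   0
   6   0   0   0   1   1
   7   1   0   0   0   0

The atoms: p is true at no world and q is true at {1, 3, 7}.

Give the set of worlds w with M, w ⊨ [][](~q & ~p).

1: successors {2}; [](~q & ~p) there: 2:F. ✗
2: successors {3}; [](~q & ~p) there: 3:F. ✗
3: successors {3, 6}; [](~q & ~p) there: 3:F, 6:F. ✗
6: successors {6, 7}; [](~q & ~p) there: 6:F, 7:F. ✗
7: successors {1}; [](~q & ~p) there: 1:T. ✓

{7}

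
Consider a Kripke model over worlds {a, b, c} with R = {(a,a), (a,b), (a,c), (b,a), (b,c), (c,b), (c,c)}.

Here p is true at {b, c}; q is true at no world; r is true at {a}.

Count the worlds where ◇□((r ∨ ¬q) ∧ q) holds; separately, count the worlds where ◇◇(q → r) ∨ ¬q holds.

For ◇□((r ∨ ¬q) ∧ q):
a: successors {a, b, c}; □((r ∨ ¬q) ∧ q) there: a:F, b:F, c:F. ✗
b: successors {a, c}; □((r ∨ ¬q) ∧ q) there: a:F, c:F. ✗
c: successors {b, c}; □((r ∨ ¬q) ∧ q) there: b:F, c:F. ✗
— 0 worlds.
For ◇◇(q → r) ∨ ¬q:
a: ◇◇(q → r) is T, ¬q is T. ✓
b: ◇◇(q → r) is T, ¬q is T. ✓
c: ◇◇(q → r) is T, ¬q is T. ✓
— 3 worlds.

0 and 3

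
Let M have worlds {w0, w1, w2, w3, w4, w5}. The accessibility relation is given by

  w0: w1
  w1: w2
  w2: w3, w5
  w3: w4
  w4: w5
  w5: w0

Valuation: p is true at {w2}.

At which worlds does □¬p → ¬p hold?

{w0, w1, w3, w4, w5}

w0: □¬p is T, ¬p is T. ✓
w1: □¬p is F, ¬p is T. ✓
w2: □¬p is T, ¬p is F. ✗
w3: □¬p is T, ¬p is T. ✓
w4: □¬p is T, ¬p is T. ✓
w5: □¬p is T, ¬p is T. ✓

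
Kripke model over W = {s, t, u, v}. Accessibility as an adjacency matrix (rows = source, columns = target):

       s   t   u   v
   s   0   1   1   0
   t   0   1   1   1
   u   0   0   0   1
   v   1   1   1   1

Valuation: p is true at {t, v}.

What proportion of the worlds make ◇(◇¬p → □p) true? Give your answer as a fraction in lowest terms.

s: successors {t, u}; ◇¬p → □p there: t:F, u:T. ✓
t: successors {t, u, v}; ◇¬p → □p there: t:F, u:T, v:F. ✓
u: successors {v}; ◇¬p → □p there: v:F. ✗
v: successors {s, t, u, v}; ◇¬p → □p there: s:F, t:F, u:T, v:F. ✓
That's 3 of 4 worlds, so 3/4.

3/4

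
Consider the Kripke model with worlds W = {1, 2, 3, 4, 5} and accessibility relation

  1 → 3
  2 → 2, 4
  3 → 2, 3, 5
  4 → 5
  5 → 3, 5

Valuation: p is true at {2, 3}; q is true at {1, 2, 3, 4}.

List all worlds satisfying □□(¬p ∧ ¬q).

1: successors {3}; □(¬p ∧ ¬q) there: 3:F. ✗
2: successors {2, 4}; □(¬p ∧ ¬q) there: 2:F, 4:T. ✗
3: successors {2, 3, 5}; □(¬p ∧ ¬q) there: 2:F, 3:F, 5:F. ✗
4: successors {5}; □(¬p ∧ ¬q) there: 5:F. ✗
5: successors {3, 5}; □(¬p ∧ ¬q) there: 3:F, 5:F. ✗

∅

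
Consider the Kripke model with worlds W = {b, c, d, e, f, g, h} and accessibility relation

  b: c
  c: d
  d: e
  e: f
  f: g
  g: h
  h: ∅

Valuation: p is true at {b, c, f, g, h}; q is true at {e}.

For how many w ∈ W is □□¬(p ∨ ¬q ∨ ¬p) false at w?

5

b: successors {c}; □¬(p ∨ ¬q ∨ ¬p) there: c:F. ✗
c: successors {d}; □¬(p ∨ ¬q ∨ ¬p) there: d:F. ✗
d: successors {e}; □¬(p ∨ ¬q ∨ ¬p) there: e:F. ✗
e: successors {f}; □¬(p ∨ ¬q ∨ ¬p) there: f:F. ✗
f: successors {g}; □¬(p ∨ ¬q ∨ ¬p) there: g:F. ✗
g: successors {h}; □¬(p ∨ ¬q ∨ ¬p) there: h:T. ✓
h: no successors, so □□¬(p ∨ ¬q ∨ ¬p) holds vacuously. ✓
Satisfying worlds: {g, h}.
So □□¬(p ∨ ¬q ∨ ¬p) fails at the other 5 worlds.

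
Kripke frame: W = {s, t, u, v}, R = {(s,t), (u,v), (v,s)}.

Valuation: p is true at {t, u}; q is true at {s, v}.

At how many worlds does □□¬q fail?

s: successors {t}; □¬q there: t:T. ✓
t: no successors, so □□¬q holds vacuously. ✓
u: successors {v}; □¬q there: v:F. ✗
v: successors {s}; □¬q there: s:T. ✓
Satisfying worlds: {s, t, v}.
So □□¬q fails at the other 1 world.

1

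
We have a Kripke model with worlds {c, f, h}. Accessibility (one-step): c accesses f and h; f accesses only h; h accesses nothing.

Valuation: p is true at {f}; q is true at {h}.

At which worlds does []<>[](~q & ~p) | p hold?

{f, h}

c: []<>[](~q & ~p) is F, p is F. ✗
f: []<>[](~q & ~p) is F, p is T. ✓
h: []<>[](~q & ~p) is T, p is F. ✓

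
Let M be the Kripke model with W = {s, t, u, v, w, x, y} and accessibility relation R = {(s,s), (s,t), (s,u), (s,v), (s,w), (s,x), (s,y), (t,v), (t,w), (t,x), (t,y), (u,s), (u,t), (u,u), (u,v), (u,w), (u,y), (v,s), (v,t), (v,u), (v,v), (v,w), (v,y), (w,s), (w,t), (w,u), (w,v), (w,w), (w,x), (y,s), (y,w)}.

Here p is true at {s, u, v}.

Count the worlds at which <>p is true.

6

s: successors {s, t, u, v, w, x, y}; p there: s:T, t:F, u:T, v:T, w:F, x:F, y:F. ✓
t: successors {v, w, x, y}; p there: v:T, w:F, x:F, y:F. ✓
u: successors {s, t, u, v, w, y}; p there: s:T, t:F, u:T, v:T, w:F, y:F. ✓
v: successors {s, t, u, v, w, y}; p there: s:T, t:F, u:T, v:T, w:F, y:F. ✓
w: successors {s, t, u, v, w, x}; p there: s:T, t:F, u:T, v:T, w:F, x:F. ✓
x: no successors, so <>p fails. ✗
y: successors {s, w}; p there: s:T, w:F. ✓
Satisfying worlds: {s, t, u, v, w, y}.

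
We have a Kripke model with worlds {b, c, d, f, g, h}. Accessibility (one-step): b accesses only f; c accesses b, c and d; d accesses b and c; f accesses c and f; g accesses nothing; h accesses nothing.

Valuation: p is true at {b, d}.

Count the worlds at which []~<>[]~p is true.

b: successors {f}; ~<>[]~p there: f:F. ✗
c: successors {b, c, d}; ~<>[]~p there: b:F, c:F, d:F. ✗
d: successors {b, c}; ~<>[]~p there: b:F, c:F. ✗
f: successors {c, f}; ~<>[]~p there: c:F, f:F. ✗
g: no successors, so []~<>[]~p holds vacuously. ✓
h: no successors, so []~<>[]~p holds vacuously. ✓
Satisfying worlds: {g, h}.

2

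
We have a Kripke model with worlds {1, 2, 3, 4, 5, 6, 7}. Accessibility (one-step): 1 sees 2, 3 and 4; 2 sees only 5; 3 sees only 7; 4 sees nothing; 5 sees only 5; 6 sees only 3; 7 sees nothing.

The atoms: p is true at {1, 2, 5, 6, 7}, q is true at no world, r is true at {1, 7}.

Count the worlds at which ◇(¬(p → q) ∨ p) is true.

4

1: successors {2, 3, 4}; ¬(p → q) ∨ p there: 2:T, 3:F, 4:F. ✓
2: successors {5}; ¬(p → q) ∨ p there: 5:T. ✓
3: successors {7}; ¬(p → q) ∨ p there: 7:T. ✓
4: no successors, so ◇(¬(p → q) ∨ p) fails. ✗
5: successors {5}; ¬(p → q) ∨ p there: 5:T. ✓
6: successors {3}; ¬(p → q) ∨ p there: 3:F. ✗
7: no successors, so ◇(¬(p → q) ∨ p) fails. ✗
Satisfying worlds: {1, 2, 3, 5}.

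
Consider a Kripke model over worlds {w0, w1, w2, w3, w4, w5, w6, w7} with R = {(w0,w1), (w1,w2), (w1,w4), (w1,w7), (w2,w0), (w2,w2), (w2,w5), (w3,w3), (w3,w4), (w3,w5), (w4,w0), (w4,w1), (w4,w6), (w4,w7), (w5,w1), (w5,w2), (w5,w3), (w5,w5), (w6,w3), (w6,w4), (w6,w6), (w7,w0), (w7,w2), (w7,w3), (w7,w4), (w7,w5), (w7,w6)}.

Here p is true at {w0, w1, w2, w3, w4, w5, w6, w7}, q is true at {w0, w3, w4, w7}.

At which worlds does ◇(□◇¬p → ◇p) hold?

w0: successors {w1}; □◇¬p → ◇p there: w1:T. ✓
w1: successors {w2, w4, w7}; □◇¬p → ◇p there: w2:T, w4:T, w7:T. ✓
w2: successors {w0, w2, w5}; □◇¬p → ◇p there: w0:T, w2:T, w5:T. ✓
w3: successors {w3, w4, w5}; □◇¬p → ◇p there: w3:T, w4:T, w5:T. ✓
w4: successors {w0, w1, w6, w7}; □◇¬p → ◇p there: w0:T, w1:T, w6:T, w7:T. ✓
w5: successors {w1, w2, w3, w5}; □◇¬p → ◇p there: w1:T, w2:T, w3:T, w5:T. ✓
w6: successors {w3, w4, w6}; □◇¬p → ◇p there: w3:T, w4:T, w6:T. ✓
w7: successors {w0, w2, w3, w4, w5, w6}; □◇¬p → ◇p there: w0:T, w2:T, w3:T, w4:T, w5:T, w6:T. ✓

{w0, w1, w2, w3, w4, w5, w6, w7}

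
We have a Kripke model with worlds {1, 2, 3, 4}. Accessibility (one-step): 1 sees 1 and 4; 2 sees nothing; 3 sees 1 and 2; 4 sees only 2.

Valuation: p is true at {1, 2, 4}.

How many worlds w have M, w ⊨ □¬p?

1: successors {1, 4}; ¬p there: 1:F, 4:F. ✗
2: no successors, so □¬p holds vacuously. ✓
3: successors {1, 2}; ¬p there: 1:F, 2:F. ✗
4: successors {2}; ¬p there: 2:F. ✗
Satisfying worlds: {2}.

1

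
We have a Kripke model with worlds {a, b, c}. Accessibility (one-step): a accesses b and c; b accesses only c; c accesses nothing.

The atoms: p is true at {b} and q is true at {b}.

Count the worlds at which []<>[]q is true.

1

a: successors {b, c}; <>[]q there: b:T, c:F. ✗
b: successors {c}; <>[]q there: c:F. ✗
c: no successors, so []<>[]q holds vacuously. ✓
Satisfying worlds: {c}.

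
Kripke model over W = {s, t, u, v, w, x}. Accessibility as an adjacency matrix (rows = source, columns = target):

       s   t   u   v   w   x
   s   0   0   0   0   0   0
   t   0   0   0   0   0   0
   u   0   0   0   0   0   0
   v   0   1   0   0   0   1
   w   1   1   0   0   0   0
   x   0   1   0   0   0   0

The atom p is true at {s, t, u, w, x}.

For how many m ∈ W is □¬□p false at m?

3

s: no successors, so □¬□p holds vacuously. ✓
t: no successors, so □¬□p holds vacuously. ✓
u: no successors, so □¬□p holds vacuously. ✓
v: successors {t, x}; ¬□p there: t:F, x:F. ✗
w: successors {s, t}; ¬□p there: s:F, t:F. ✗
x: successors {t}; ¬□p there: t:F. ✗
Satisfying worlds: {s, t, u}.
So □¬□p fails at the other 3 worlds.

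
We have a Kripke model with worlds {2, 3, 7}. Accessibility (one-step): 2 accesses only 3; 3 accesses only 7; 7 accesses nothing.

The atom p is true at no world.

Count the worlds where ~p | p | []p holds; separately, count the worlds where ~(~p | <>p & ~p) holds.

3 and 0

For ~p | p | []p:
2: ~p is T, p | []p is F. ✓
3: ~p is T, p | []p is F. ✓
7: ~p is T, p | []p is T. ✓
— 3 worlds.
For ~(~p | <>p & ~p):
2: ~p | <>p & ~p is T. ✗
3: ~p | <>p & ~p is T. ✗
7: ~p | <>p & ~p is T. ✗
— 0 worlds.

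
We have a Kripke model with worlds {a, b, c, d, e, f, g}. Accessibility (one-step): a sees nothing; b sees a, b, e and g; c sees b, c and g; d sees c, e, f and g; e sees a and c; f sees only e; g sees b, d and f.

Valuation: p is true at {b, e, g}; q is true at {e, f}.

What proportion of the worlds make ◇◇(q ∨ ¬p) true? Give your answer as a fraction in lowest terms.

6/7

a: no successors, so ◇◇(q ∨ ¬p) fails. ✗
b: successors {a, b, e, g}; ◇(q ∨ ¬p) there: a:F, b:T, e:T, g:T. ✓
c: successors {b, c, g}; ◇(q ∨ ¬p) there: b:T, c:T, g:T. ✓
d: successors {c, e, f, g}; ◇(q ∨ ¬p) there: c:T, e:T, f:T, g:T. ✓
e: successors {a, c}; ◇(q ∨ ¬p) there: a:F, c:T. ✓
f: successors {e}; ◇(q ∨ ¬p) there: e:T. ✓
g: successors {b, d, f}; ◇(q ∨ ¬p) there: b:T, d:T, f:T. ✓
That's 6 of 7 worlds, so 6/7.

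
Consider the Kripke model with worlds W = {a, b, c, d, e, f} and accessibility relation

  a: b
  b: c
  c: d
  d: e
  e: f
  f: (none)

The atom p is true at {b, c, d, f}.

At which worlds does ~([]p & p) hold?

a: []p & p is F. ✓
b: []p & p is T. ✗
c: []p & p is T. ✗
d: []p & p is F. ✓
e: []p & p is F. ✓
f: []p & p is T. ✗

{a, d, e}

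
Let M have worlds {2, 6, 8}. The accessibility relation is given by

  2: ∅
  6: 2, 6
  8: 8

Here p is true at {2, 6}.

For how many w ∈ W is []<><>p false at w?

2: no successors, so []<><>p holds vacuously. ✓
6: successors {2, 6}; <><>p there: 2:F, 6:T. ✗
8: successors {8}; <><>p there: 8:F. ✗
Satisfying worlds: {2}.
So []<><>p fails at the other 2 worlds.

2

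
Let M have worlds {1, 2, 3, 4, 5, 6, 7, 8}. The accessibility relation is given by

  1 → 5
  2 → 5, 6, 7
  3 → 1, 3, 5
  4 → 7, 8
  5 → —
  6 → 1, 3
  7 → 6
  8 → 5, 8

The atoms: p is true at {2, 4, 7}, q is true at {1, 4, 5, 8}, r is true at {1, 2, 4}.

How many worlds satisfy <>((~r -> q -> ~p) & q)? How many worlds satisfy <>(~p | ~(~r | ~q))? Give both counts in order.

For <>((~r -> q -> ~p) & q):
1: successors {5}; (~r -> q -> ~p) & q there: 5:T. ✓
2: successors {5, 6, 7}; (~r -> q -> ~p) & q there: 5:T, 6:F, 7:F. ✓
3: successors {1, 3, 5}; (~r -> q -> ~p) & q there: 1:T, 3:F, 5:T. ✓
4: successors {7, 8}; (~r -> q -> ~p) & q there: 7:F, 8:T. ✓
5: no successors, so <>((~r -> q -> ~p) & q) fails. ✗
6: successors {1, 3}; (~r -> q -> ~p) & q there: 1:T, 3:F. ✓
7: successors {6}; (~r -> q -> ~p) & q there: 6:F. ✗
8: successors {5, 8}; (~r -> q -> ~p) & q there: 5:T, 8:T. ✓
— 6 worlds.
For <>(~p | ~(~r | ~q)):
1: successors {5}; ~p | ~(~r | ~q) there: 5:T. ✓
2: successors {5, 6, 7}; ~p | ~(~r | ~q) there: 5:T, 6:T, 7:F. ✓
3: successors {1, 3, 5}; ~p | ~(~r | ~q) there: 1:T, 3:T, 5:T. ✓
4: successors {7, 8}; ~p | ~(~r | ~q) there: 7:F, 8:T. ✓
5: no successors, so <>(~p | ~(~r | ~q)) fails. ✗
6: successors {1, 3}; ~p | ~(~r | ~q) there: 1:T, 3:T. ✓
7: successors {6}; ~p | ~(~r | ~q) there: 6:T. ✓
8: successors {5, 8}; ~p | ~(~r | ~q) there: 5:T, 8:T. ✓
— 7 worlds.

6 and 7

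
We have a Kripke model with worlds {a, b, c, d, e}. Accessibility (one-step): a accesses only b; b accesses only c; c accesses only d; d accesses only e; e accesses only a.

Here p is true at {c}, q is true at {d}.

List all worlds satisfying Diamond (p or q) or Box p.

a: Diamond (p or q) is F, Box p is F. ✗
b: Diamond (p or q) is T, Box p is T. ✓
c: Diamond (p or q) is T, Box p is F. ✓
d: Diamond (p or q) is F, Box p is F. ✗
e: Diamond (p or q) is F, Box p is F. ✗

{b, c}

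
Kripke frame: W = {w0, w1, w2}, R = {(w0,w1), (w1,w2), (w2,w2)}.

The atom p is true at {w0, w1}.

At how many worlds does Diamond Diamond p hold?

0

w0: successors {w1}; Diamond p there: w1:F. ✗
w1: successors {w2}; Diamond p there: w2:F. ✗
w2: successors {w2}; Diamond p there: w2:F. ✗
Satisfying worlds: ∅.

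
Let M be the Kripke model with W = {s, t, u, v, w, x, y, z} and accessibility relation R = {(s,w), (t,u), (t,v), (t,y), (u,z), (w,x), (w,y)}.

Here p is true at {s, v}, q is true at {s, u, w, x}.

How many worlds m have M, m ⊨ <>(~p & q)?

s: successors {w}; ~p & q there: w:T. ✓
t: successors {u, v, y}; ~p & q there: u:T, v:F, y:F. ✓
u: successors {z}; ~p & q there: z:F. ✗
v: no successors, so <>(~p & q) fails. ✗
w: successors {x, y}; ~p & q there: x:T, y:F. ✓
x: no successors, so <>(~p & q) fails. ✗
y: no successors, so <>(~p & q) fails. ✗
z: no successors, so <>(~p & q) fails. ✗
Satisfying worlds: {s, t, w}.

3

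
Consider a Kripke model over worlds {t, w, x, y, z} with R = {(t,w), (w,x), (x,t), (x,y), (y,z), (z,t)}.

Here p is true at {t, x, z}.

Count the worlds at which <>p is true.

4

t: successors {w}; p there: w:F. ✗
w: successors {x}; p there: x:T. ✓
x: successors {t, y}; p there: t:T, y:F. ✓
y: successors {z}; p there: z:T. ✓
z: successors {t}; p there: t:T. ✓
Satisfying worlds: {w, x, y, z}.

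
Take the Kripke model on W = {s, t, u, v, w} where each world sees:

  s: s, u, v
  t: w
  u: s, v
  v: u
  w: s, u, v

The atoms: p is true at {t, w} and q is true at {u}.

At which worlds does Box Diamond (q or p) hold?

{t, u}

s: successors {s, u, v}; Diamond (q or p) there: s:T, u:F, v:T. ✗
t: successors {w}; Diamond (q or p) there: w:T. ✓
u: successors {s, v}; Diamond (q or p) there: s:T, v:T. ✓
v: successors {u}; Diamond (q or p) there: u:F. ✗
w: successors {s, u, v}; Diamond (q or p) there: s:T, u:F, v:T. ✗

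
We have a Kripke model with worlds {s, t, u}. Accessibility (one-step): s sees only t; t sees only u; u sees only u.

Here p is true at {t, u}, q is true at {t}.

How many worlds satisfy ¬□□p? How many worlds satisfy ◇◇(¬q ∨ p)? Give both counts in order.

0 and 3

For ¬□□p:
s: □□p is T. ✗
t: □□p is T. ✗
u: □□p is T. ✗
— 0 worlds.
For ◇◇(¬q ∨ p):
s: successors {t}; ◇(¬q ∨ p) there: t:T. ✓
t: successors {u}; ◇(¬q ∨ p) there: u:T. ✓
u: successors {u}; ◇(¬q ∨ p) there: u:T. ✓
— 3 worlds.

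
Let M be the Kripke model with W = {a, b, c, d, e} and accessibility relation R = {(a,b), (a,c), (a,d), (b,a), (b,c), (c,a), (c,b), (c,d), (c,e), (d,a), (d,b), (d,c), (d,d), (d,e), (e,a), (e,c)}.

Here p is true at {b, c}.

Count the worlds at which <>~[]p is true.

5

a: successors {b, c, d}; ~[]p there: b:T, c:T, d:T. ✓
b: successors {a, c}; ~[]p there: a:T, c:T. ✓
c: successors {a, b, d, e}; ~[]p there: a:T, b:T, d:T, e:T. ✓
d: successors {a, b, c, d, e}; ~[]p there: a:T, b:T, c:T, d:T, e:T. ✓
e: successors {a, c}; ~[]p there: a:T, c:T. ✓
Satisfying worlds: {a, b, c, d, e}.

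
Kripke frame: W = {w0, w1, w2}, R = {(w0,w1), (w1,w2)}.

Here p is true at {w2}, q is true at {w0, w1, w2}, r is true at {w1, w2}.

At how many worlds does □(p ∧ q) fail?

1

w0: successors {w1}; p ∧ q there: w1:F. ✗
w1: successors {w2}; p ∧ q there: w2:T. ✓
w2: no successors, so □(p ∧ q) holds vacuously. ✓
Satisfying worlds: {w1, w2}.
So □(p ∧ q) fails at the other 1 world.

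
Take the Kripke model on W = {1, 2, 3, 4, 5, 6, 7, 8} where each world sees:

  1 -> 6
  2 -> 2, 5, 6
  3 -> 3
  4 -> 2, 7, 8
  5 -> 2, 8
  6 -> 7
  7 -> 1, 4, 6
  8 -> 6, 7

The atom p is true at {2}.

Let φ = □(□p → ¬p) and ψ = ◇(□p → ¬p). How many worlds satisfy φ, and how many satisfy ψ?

For □(□p → ¬p):
1: successors {6}; □p → ¬p there: 6:T. ✓
2: successors {2, 5, 6}; □p → ¬p there: 2:T, 5:T, 6:T. ✓
3: successors {3}; □p → ¬p there: 3:T. ✓
4: successors {2, 7, 8}; □p → ¬p there: 2:T, 7:T, 8:T. ✓
5: successors {2, 8}; □p → ¬p there: 2:T, 8:T. ✓
6: successors {7}; □p → ¬p there: 7:T. ✓
7: successors {1, 4, 6}; □p → ¬p there: 1:T, 4:T, 6:T. ✓
8: successors {6, 7}; □p → ¬p there: 6:T, 7:T. ✓
— 8 worlds.
For ◇(□p → ¬p):
1: successors {6}; □p → ¬p there: 6:T. ✓
2: successors {2, 5, 6}; □p → ¬p there: 2:T, 5:T, 6:T. ✓
3: successors {3}; □p → ¬p there: 3:T. ✓
4: successors {2, 7, 8}; □p → ¬p there: 2:T, 7:T, 8:T. ✓
5: successors {2, 8}; □p → ¬p there: 2:T, 8:T. ✓
6: successors {7}; □p → ¬p there: 7:T. ✓
7: successors {1, 4, 6}; □p → ¬p there: 1:T, 4:T, 6:T. ✓
8: successors {6, 7}; □p → ¬p there: 6:T, 7:T. ✓
— 8 worlds.

8 and 8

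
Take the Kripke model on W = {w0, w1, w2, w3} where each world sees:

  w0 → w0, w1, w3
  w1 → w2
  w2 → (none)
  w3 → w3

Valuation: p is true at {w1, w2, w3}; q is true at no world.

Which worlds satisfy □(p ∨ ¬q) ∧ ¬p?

w0: □(p ∨ ¬q) is T, ¬p is T. ✓
w1: □(p ∨ ¬q) is T, ¬p is F. ✗
w2: □(p ∨ ¬q) is T, ¬p is F. ✗
w3: □(p ∨ ¬q) is T, ¬p is F. ✗

{w0}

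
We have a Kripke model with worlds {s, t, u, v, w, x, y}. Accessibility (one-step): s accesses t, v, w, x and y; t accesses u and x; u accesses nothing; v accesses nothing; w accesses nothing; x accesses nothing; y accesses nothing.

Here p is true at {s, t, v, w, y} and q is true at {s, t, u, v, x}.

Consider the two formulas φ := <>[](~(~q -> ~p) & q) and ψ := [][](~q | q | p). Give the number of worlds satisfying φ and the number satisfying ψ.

2 and 7

For <>[](~(~q -> ~p) & q):
s: successors {t, v, w, x, y}; [](~(~q -> ~p) & q) there: t:F, v:T, w:T, x:T, y:T. ✓
t: successors {u, x}; [](~(~q -> ~p) & q) there: u:T, x:T. ✓
u: no successors, so <>[](~(~q -> ~p) & q) fails. ✗
v: no successors, so <>[](~(~q -> ~p) & q) fails. ✗
w: no successors, so <>[](~(~q -> ~p) & q) fails. ✗
x: no successors, so <>[](~(~q -> ~p) & q) fails. ✗
y: no successors, so <>[](~(~q -> ~p) & q) fails. ✗
— 2 worlds.
For [][](~q | q | p):
s: successors {t, v, w, x, y}; [](~q | q | p) there: t:T, v:T, w:T, x:T, y:T. ✓
t: successors {u, x}; [](~q | q | p) there: u:T, x:T. ✓
u: no successors, so [][](~q | q | p) holds vacuously. ✓
v: no successors, so [][](~q | q | p) holds vacuously. ✓
w: no successors, so [][](~q | q | p) holds vacuously. ✓
x: no successors, so [][](~q | q | p) holds vacuously. ✓
y: no successors, so [][](~q | q | p) holds vacuously. ✓
— 7 worlds.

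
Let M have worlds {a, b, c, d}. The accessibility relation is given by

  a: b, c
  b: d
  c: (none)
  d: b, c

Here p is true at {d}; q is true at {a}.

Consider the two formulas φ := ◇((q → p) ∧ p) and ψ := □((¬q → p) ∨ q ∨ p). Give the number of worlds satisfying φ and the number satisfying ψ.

For ◇((q → p) ∧ p):
a: successors {b, c}; (q → p) ∧ p there: b:F, c:F. ✗
b: successors {d}; (q → p) ∧ p there: d:T. ✓
c: no successors, so ◇((q → p) ∧ p) fails. ✗
d: successors {b, c}; (q → p) ∧ p there: b:F, c:F. ✗
— 1 world.
For □((¬q → p) ∨ q ∨ p):
a: successors {b, c}; (¬q → p) ∨ q ∨ p there: b:F, c:F. ✗
b: successors {d}; (¬q → p) ∨ q ∨ p there: d:T. ✓
c: no successors, so □((¬q → p) ∨ q ∨ p) holds vacuously. ✓
d: successors {b, c}; (¬q → p) ∨ q ∨ p there: b:F, c:F. ✗
— 2 worlds.

1 and 2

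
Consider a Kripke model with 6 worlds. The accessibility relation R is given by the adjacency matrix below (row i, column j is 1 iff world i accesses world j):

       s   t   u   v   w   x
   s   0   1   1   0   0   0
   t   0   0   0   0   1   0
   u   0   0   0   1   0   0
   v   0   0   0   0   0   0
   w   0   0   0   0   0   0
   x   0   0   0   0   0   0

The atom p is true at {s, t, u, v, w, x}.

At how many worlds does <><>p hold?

s: successors {t, u}; <>p there: t:T, u:T. ✓
t: successors {w}; <>p there: w:F. ✗
u: successors {v}; <>p there: v:F. ✗
v: no successors, so <><>p fails. ✗
w: no successors, so <><>p fails. ✗
x: no successors, so <><>p fails. ✗
Satisfying worlds: {s}.

1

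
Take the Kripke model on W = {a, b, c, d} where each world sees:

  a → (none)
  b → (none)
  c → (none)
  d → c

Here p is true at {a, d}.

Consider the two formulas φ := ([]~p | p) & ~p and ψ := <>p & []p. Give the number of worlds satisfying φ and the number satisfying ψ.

For ([]~p | p) & ~p:
a: []~p | p is T, ~p is F. ✗
b: []~p | p is T, ~p is T. ✓
c: []~p | p is T, ~p is T. ✓
d: []~p | p is T, ~p is F. ✗
— 2 worlds.
For <>p & []p:
a: <>p is F, []p is T. ✗
b: <>p is F, []p is T. ✗
c: <>p is F, []p is T. ✗
d: <>p is F, []p is F. ✗
— 0 worlds.

2 and 0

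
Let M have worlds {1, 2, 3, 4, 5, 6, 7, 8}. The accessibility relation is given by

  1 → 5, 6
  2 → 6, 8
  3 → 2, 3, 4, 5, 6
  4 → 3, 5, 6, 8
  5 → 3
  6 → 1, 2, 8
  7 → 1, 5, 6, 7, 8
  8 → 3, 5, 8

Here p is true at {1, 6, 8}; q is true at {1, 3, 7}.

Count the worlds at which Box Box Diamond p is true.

1: successors {5, 6}; Box Diamond p there: 5:T, 6:T. ✓
2: successors {6, 8}; Box Diamond p there: 6:T, 8:F. ✗
3: successors {2, 3, 4, 5, 6}; Box Diamond p there: 2:T, 3:F, 4:F, 5:T, 6:T. ✗
4: successors {3, 5, 6, 8}; Box Diamond p there: 3:F, 5:T, 6:T, 8:F. ✗
5: successors {3}; Box Diamond p there: 3:F. ✗
6: successors {1, 2, 8}; Box Diamond p there: 1:F, 2:T, 8:F. ✗
7: successors {1, 5, 6, 7, 8}; Box Diamond p there: 1:F, 5:T, 6:T, 7:F, 8:F. ✗
8: successors {3, 5, 8}; Box Diamond p there: 3:F, 5:T, 8:F. ✗
Satisfying worlds: {1}.

1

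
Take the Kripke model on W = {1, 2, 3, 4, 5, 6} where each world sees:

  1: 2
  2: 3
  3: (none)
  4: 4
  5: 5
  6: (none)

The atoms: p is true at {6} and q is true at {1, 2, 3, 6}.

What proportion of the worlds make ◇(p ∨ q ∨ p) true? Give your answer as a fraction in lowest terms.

1: successors {2}; p ∨ q ∨ p there: 2:T. ✓
2: successors {3}; p ∨ q ∨ p there: 3:T. ✓
3: no successors, so ◇(p ∨ q ∨ p) fails. ✗
4: successors {4}; p ∨ q ∨ p there: 4:F. ✗
5: successors {5}; p ∨ q ∨ p there: 5:F. ✗
6: no successors, so ◇(p ∨ q ∨ p) fails. ✗
That's 2 of 6 worlds, so 2/6 = 1/3.

1/3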